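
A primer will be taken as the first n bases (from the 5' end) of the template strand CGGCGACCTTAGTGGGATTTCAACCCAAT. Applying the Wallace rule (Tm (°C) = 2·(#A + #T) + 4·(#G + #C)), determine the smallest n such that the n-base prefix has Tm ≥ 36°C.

n = 11

First 10 bases: CGGCGACCTT → Tm = 34°C (< 36°C)
First 11 bases: CGGCGACCTTA → Tm = 36°C (≥ 36°C)
Since every base adds ≥2°C, Tm only increases with n, so the threshold is first crossed at n = 11.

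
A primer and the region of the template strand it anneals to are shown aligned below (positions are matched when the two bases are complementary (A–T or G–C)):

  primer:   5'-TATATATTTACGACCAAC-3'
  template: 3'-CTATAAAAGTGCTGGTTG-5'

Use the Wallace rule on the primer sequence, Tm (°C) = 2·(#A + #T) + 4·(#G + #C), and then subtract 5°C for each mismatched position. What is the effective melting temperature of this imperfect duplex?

Primer base counts: A=7, T=6, G=1, C=4 → A+T=13, G+C=5
Perfect-match Tm = 2(13) + 4(5) = 26 + 20 = 46°C
Mismatches (positions where the bases are not complementary): 3 (at positions 1, 6, 9)
Effective Tm = 46 − 3×5 = 46 − 15 = 31°C

31°C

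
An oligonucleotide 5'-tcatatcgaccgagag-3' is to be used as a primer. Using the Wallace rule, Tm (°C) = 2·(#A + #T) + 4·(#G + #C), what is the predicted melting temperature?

Base counts: T=3, G=4, C=4, A=5
AT pairs contribute 8, GC pairs contribute 8.
Tm = 4·8 + 2·8 = 32 + 16 = 48°C

48°C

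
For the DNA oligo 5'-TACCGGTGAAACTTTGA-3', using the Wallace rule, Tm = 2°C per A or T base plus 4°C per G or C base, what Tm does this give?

Counting bases: C=3, T=5, A=5, G=4
AT pairs contribute 10, GC pairs contribute 7.
Tm = 4·7 + 2·10 = 28 + 20 = 48°C

48°C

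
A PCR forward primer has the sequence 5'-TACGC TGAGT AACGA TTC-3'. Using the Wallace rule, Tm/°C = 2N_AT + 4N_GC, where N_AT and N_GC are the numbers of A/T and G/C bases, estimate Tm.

Base counts: C=4, T=5, A=5, G=4
A+T = 10, G+C = 8
Tm = 4·8 + 2·10 = 32 + 20 = 52°C

52°C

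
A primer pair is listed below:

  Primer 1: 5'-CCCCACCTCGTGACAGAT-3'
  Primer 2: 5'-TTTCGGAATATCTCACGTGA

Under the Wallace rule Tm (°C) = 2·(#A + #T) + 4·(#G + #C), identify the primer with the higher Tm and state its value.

Primer 1: A+T=7, G+C=11 → Tm = 2(7)+4(11) = 58°C
Primer 2: A+T=12, G+C=8 → Tm = 2(12)+4(8) = 56°C
58°C vs 56°C → primer 1 is higher.

Primer 1, 58°C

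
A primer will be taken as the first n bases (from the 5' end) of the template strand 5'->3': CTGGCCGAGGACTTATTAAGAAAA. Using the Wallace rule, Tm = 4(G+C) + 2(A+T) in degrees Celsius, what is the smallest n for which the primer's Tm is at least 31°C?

First 8 bases: CTGGCCGA → Tm = 28°C (< 31°C)
First 9 bases: CTGGCCGAG → Tm = 32°C (≥ 31°C)
Each additional base adds 2°C (A/T) or 4°C (G/C), so Tm is non-decreasing in n; n = 9 is the first length to reach 31°C.

n = 9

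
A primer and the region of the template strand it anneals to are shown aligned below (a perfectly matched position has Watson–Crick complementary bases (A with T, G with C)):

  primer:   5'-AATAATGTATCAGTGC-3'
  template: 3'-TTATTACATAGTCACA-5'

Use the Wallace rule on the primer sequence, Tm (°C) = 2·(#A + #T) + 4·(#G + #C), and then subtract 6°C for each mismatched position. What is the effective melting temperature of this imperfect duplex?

36°C

Primer base counts: A=6, T=5, G=3, C=2 → A+T=11, G+C=5
Perfect-match Tm = 2(11) + 4(5) = 22 + 20 = 42°C
Mismatches (positions where the bases are not complementary): 1 (at position 16)
Effective Tm = 42 − 1×6 = 42 − 6 = 36°C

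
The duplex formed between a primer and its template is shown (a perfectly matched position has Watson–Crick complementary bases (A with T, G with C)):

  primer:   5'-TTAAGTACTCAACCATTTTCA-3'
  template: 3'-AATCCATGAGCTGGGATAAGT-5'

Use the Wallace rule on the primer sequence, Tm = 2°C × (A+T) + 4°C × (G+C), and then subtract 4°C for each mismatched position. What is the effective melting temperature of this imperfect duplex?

38°C

Primer base counts: A=7, T=8, G=1, C=5 → A+T=15, G+C=6
Perfect-match Tm = 2(15) + 4(6) = 30 + 24 = 54°C
Mismatches (positions where the bases are not complementary): 4 (at positions 4, 11, 15, 17)
Effective Tm = 54 − 4×4 = 54 − 16 = 38°C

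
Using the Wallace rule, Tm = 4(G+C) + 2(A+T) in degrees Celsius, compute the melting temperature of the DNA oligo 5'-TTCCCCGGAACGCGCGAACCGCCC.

84°C

T=2, C=12, G=6, A=4
A+T = 6, G+C = 18
Tm = 2(6) + 4(18) = 12 + 72 = 84°C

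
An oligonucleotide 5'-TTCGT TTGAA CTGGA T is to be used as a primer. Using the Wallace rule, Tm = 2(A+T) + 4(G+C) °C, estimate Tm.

44°C

A=3, G=4, C=2, T=7
So N_AT = 10 and N_GC = 6.
Tm = 2(10) + 4(6) = 20 + 24 = 44°C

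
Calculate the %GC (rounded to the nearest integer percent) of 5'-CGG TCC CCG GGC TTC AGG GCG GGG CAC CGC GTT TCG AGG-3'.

Counting bases: G=17, C=13, A=3, T=6
G+C = 17 + 13 = 30 out of 39 bases
%GC = 30/39 × 100 = 76.92% ≈ 77%

77%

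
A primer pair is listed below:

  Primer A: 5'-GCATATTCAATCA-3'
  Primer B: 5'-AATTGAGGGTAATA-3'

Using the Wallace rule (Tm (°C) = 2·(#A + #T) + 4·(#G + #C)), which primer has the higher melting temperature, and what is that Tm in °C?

Primer B, 36°C

Primer A: A+T=9, G+C=4 → Tm = 2(9)+4(4) = 34°C
Primer B: A+T=10, G+C=4 → Tm = 2(10)+4(4) = 36°C
34°C vs 36°C → primer B is higher.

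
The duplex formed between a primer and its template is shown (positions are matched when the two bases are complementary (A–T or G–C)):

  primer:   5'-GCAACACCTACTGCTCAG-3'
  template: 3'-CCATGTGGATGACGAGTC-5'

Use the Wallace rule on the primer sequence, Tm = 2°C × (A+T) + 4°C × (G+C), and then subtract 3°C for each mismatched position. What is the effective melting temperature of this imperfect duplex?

Primer base counts: A=5, T=3, G=3, C=7 → A+T=8, G+C=10
Perfect-match Tm = 2(8) + 4(10) = 16 + 40 = 56°C
Mismatches (positions where the bases are not complementary): 2 (at positions 2, 3)
Effective Tm = 56 − 2×3 = 56 − 6 = 50°C

50°C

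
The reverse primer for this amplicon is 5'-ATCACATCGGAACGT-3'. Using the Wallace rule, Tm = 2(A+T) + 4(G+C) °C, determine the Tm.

Scanning the sequence gives T=3, C=4, G=3, A=5.
So N_AT = 8 and N_GC = 7.
Tm = 2(8) + 4(7) = 16 + 28 = 44°C

44°C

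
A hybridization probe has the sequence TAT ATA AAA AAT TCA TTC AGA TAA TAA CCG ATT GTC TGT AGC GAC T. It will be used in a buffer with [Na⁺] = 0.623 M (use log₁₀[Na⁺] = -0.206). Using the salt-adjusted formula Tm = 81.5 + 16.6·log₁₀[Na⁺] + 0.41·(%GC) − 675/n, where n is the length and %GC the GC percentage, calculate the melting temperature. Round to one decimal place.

Length n = 46. Base counts: G=6, A=18, C=7, T=15
G+C = 13, so %GC = 13/46 × 100 = 28.261%
Salt term: 16.6 × (-0.206) = -3.42
GC term: 0.41 × 28.261 = 11.587; length term: −675/46 = −14.674
Tm = 81.5 + (-3.42) + 11.587 − 14.674 = 74.993 → 75.0°C

75.0°C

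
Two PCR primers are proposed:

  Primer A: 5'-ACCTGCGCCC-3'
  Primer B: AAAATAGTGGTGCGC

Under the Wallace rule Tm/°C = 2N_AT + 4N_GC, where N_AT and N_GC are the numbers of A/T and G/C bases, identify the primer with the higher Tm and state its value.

Primer B, 44°C

Primer A: A+T=2, G+C=8 → Tm = 2(2)+4(8) = 36°C
Primer B: A+T=8, G+C=7 → Tm = 2(8)+4(7) = 44°C
36°C vs 44°C → primer B is higher.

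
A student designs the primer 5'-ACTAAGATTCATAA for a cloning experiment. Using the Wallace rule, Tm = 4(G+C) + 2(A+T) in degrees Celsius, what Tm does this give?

34°C

G=1, A=7, T=4, C=2
A+T = 11, G+C = 3
Tm = 2(11) + 4(3) = 22 + 12 = 34°C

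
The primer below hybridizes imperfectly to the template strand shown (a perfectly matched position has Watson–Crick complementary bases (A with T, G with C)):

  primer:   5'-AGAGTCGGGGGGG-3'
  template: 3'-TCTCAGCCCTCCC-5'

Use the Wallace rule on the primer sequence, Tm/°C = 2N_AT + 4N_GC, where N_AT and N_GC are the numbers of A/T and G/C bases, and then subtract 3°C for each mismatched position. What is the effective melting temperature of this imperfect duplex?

Primer base counts: A=2, T=1, G=9, C=1 → A+T=3, G+C=10
Perfect-match Tm = 2(3) + 4(10) = 6 + 40 = 46°C
Mismatches (positions where the bases are not complementary): 1 (at position 10)
Effective Tm = 46 − 1×3 = 46 − 3 = 43°C

43°C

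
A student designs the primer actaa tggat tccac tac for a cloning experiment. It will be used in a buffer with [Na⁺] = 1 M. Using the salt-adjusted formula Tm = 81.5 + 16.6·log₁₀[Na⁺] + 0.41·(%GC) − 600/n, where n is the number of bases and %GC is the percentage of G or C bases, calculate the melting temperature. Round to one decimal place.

Length n = 18. Base counts: C=5, A=6, T=5, G=2
G+C = 7, so %GC = 7/18 × 100 = 38.889%
Salt term: 16.6 × (0) = 0
GC term: 0.41 × 38.889 = 15.944; length term: −600/18 = −33.333
Tm = 81.5 + (0) + 15.944 − 33.333 = 64.111 → 64.1°C

64.1°C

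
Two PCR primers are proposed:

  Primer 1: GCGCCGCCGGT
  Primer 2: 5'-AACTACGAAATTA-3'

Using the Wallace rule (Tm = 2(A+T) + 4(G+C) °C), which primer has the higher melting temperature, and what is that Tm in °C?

Primer 1: A+T=1, G+C=10 → Tm = 2(1)+4(10) = 42°C
Primer 2: A+T=10, G+C=3 → Tm = 2(10)+4(3) = 32°C
42°C vs 32°C → primer 1 is higher.

Primer 1, 42°C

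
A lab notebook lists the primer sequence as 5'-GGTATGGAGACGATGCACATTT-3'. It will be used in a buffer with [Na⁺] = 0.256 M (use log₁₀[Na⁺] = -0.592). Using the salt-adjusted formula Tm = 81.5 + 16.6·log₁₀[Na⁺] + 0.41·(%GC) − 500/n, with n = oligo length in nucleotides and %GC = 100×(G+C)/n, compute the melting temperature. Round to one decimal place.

67.6°C

Length n = 22. Counting bases: C=3, T=6, G=7, A=6
G+C = 10, so %GC = 10/22 × 100 = 45.455%
Salt term: 16.6 × (-0.592) = -9.827
GC term: 0.41 × 45.455 = 18.637; length term: −500/22 = −22.727
Tm = 81.5 + (-9.827) + 18.637 − 22.727 = 67.583 → 67.6°C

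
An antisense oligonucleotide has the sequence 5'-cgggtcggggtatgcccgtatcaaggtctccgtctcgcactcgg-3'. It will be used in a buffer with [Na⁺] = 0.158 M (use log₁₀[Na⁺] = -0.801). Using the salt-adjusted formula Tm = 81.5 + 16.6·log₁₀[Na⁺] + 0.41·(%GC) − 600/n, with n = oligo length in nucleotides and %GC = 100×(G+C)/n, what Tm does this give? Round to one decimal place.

81.6°C

Length n = 44. Scanning the sequence gives G=15, T=10, C=14, A=5.
G+C = 29, so %GC = 29/44 × 100 = 65.909%
Salt term: 16.6 × (-0.801) = -13.297
GC term: 0.41 × 65.909 = 27.023; length term: −600/44 = −13.636
Tm = 81.5 + (-13.297) + 27.023 − 13.636 = 81.59 → 81.6°C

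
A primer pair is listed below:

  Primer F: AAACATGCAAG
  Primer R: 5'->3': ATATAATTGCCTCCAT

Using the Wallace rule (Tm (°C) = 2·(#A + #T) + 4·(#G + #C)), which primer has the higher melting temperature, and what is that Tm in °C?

Primer R, 42°C

Primer F: A+T=7, G+C=4 → Tm = 2(7)+4(4) = 30°C
Primer R: A+T=11, G+C=5 → Tm = 2(11)+4(5) = 42°C
30°C vs 42°C → primer R is higher.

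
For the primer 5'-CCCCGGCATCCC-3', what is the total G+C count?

Scanning the sequence gives A=1, G=2, T=1, C=8.
G+C = 2 + 8 = 10

10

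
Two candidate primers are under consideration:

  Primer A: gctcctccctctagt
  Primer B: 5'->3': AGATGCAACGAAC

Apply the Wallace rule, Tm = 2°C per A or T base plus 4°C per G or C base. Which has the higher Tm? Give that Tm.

Primer A, 48°C

Primer A: A+T=6, G+C=9 → Tm = 2(6)+4(9) = 48°C
Primer B: A+T=7, G+C=6 → Tm = 2(7)+4(6) = 38°C
48°C vs 38°C → primer A is higher.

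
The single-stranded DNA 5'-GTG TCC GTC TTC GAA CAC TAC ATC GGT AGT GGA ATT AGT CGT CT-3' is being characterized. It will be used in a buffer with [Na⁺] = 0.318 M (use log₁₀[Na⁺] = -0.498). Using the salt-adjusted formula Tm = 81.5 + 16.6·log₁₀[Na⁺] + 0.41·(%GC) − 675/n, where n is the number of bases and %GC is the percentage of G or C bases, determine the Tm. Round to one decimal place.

Length n = 44. G=11, C=10, T=14, A=9
G+C = 21, so %GC = 21/44 × 100 = 47.727%
Salt term: 16.6 × (-0.498) = -8.267
GC term: 0.41 × 47.727 = 19.568; length term: −675/44 = −15.341
Tm = 81.5 + (-8.267) + 19.568 − 15.341 = 77.46 → 77.5°C

77.5°C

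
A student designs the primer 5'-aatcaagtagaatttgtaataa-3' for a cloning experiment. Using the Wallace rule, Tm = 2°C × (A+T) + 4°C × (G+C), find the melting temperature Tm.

52°C

G=3, A=11, T=7, C=1
So N_AT = 18 and N_GC = 4.
Tm = 2(18) + 4(4) = 36 + 16 = 52°C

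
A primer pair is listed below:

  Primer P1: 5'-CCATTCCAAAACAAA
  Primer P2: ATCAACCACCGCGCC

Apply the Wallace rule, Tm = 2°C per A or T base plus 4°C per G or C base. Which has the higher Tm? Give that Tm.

Primer P2, 50°C

Primer P1: A+T=10, G+C=5 → Tm = 2(10)+4(5) = 40°C
Primer P2: A+T=5, G+C=10 → Tm = 2(5)+4(10) = 50°C
40°C vs 50°C → primer P2 is higher.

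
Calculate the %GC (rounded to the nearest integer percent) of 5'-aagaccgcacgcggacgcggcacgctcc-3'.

Base counts: C=12, A=6, G=9, T=1
G+C = 9 + 12 = 21 out of 28 bases
%GC = 21/28 × 100 = 75% ≈ 75%

75%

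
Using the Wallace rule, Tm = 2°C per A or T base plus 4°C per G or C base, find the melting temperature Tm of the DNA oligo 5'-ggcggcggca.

A=1, G=6, C=3, T=0
So N_AT = 1 and N_GC = 9.
Tm = 4·9 + 2·1 = 36 + 2 = 38°C

38°C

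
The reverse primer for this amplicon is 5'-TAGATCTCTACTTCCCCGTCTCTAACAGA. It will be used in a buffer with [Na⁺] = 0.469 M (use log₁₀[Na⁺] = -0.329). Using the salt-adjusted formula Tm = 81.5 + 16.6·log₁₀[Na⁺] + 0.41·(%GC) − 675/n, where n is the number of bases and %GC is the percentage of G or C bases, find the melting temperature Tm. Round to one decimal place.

Length n = 29. T=9, G=3, A=7, C=10
G+C = 13, so %GC = 13/29 × 100 = 44.828%
Salt term: 16.6 × (-0.329) = -5.461
GC term: 0.41 × 44.828 = 18.379; length term: −675/29 = −23.276
Tm = 81.5 + (-5.461) + 18.379 − 23.276 = 71.142 → 71.1°C

71.1°C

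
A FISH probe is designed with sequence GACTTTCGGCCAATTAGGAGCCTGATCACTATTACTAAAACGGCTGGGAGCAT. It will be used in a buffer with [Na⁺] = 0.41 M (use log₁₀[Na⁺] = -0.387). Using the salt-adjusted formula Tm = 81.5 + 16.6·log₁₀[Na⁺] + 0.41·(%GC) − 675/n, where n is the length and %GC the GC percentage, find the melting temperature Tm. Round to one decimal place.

81.7°C

Length n = 53. Counting bases: A=15, C=12, G=13, T=13
G+C = 25, so %GC = 25/53 × 100 = 47.17%
Salt term: 16.6 × (-0.387) = -6.424
GC term: 0.41 × 47.17 = 19.34; length term: −675/53 = −12.736
Tm = 81.5 + (-6.424) + 19.34 − 12.736 = 81.68 → 81.7°C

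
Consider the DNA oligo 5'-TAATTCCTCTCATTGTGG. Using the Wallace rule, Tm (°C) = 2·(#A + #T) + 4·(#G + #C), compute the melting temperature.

50°C

G=3, C=4, T=8, A=3
AT pairs contribute 11, GC pairs contribute 7.
Tm = 2×11 + 4×7 = 50°C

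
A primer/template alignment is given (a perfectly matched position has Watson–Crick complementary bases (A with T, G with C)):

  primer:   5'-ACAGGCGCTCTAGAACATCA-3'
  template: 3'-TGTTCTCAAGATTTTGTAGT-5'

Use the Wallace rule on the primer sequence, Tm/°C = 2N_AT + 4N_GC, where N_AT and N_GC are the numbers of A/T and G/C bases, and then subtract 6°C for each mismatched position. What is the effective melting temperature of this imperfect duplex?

Primer base counts: A=7, T=3, G=4, C=6 → A+T=10, G+C=10
Perfect-match Tm = 2(10) + 4(10) = 20 + 40 = 60°C
Mismatches (positions where the bases are not complementary): 4 (at positions 4, 6, 8, 13)
Effective Tm = 60 − 4×6 = 60 − 24 = 36°C

36°C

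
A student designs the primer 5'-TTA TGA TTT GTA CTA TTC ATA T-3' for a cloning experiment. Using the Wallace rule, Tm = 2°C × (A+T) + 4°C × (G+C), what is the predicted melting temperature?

Base counts: C=2, A=6, G=2, T=12
AT pairs contribute 18, GC pairs contribute 4.
Tm = 2(18) + 4(4) = 36 + 16 = 52°C

52°C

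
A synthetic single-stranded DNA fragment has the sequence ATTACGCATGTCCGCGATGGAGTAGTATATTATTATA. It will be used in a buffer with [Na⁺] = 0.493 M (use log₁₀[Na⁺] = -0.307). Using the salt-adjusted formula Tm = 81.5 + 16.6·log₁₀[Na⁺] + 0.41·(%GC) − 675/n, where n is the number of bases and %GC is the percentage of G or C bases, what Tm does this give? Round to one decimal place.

Length n = 37. Base counts: G=8, A=11, C=5, T=13
G+C = 13, so %GC = 13/37 × 100 = 35.135%
Salt term: 16.6 × (-0.307) = -5.096
GC term: 0.41 × 35.135 = 14.405; length term: −675/37 = −18.243
Tm = 81.5 + (-5.096) + 14.405 − 18.243 = 72.566 → 72.6°C

72.6°C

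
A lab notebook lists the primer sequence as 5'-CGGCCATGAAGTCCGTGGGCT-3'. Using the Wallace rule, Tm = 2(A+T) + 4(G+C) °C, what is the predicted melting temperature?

Counting bases: T=4, A=3, C=6, G=8
AT pairs contribute 7, GC pairs contribute 14.
Tm = 2(7) + 4(14) = 14 + 56 = 70°C

70°C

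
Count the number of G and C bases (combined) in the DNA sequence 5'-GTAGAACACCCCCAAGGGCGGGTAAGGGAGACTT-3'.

20

Scanning the sequence gives T=4, C=8, G=12, A=10.
Total G or C: 12 + 8 = 20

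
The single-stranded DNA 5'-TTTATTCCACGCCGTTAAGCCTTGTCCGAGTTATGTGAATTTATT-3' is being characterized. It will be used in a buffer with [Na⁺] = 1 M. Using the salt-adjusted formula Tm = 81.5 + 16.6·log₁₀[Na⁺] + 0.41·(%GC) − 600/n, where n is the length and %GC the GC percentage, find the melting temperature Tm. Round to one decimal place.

Length n = 45. G=8, T=19, C=9, A=9
G+C = 17, so %GC = 17/45 × 100 = 37.778%
Salt term: 16.6 × (0) = 0
GC term: 0.41 × 37.778 = 15.489; length term: −600/45 = −13.333
Tm = 81.5 + (0) + 15.489 − 13.333 = 83.656 → 83.7°C

83.7°C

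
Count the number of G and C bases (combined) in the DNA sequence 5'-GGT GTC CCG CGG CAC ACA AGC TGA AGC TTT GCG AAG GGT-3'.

24

Base counts: C=10, G=14, T=7, A=8
G+C = 14 + 10 = 24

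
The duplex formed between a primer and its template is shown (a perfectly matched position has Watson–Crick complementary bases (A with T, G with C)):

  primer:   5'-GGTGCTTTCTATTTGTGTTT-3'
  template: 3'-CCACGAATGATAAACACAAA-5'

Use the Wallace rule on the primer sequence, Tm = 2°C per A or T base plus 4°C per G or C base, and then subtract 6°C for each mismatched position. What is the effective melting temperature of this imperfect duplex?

48°C

Primer base counts: A=1, T=12, G=5, C=2 → A+T=13, G+C=7
Perfect-match Tm = 2(13) + 4(7) = 26 + 28 = 54°C
Mismatches (positions where the bases are not complementary): 1 (at position 8)
Effective Tm = 54 − 1×6 = 54 − 6 = 48°C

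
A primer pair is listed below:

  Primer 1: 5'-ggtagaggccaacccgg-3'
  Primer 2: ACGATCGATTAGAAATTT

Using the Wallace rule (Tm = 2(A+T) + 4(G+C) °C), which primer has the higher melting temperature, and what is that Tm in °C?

Primer 1: A+T=5, G+C=12 → Tm = 2(5)+4(12) = 58°C
Primer 2: A+T=13, G+C=5 → Tm = 2(13)+4(5) = 46°C
58°C vs 46°C → primer 1 is higher.

Primer 1, 58°C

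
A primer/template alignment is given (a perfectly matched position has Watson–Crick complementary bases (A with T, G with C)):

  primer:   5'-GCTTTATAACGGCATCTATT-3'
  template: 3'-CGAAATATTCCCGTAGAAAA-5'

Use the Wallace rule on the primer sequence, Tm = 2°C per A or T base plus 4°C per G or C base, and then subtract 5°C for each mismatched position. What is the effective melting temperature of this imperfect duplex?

44°C

Primer base counts: A=5, T=8, G=3, C=4 → A+T=13, G+C=7
Perfect-match Tm = 2(13) + 4(7) = 26 + 28 = 54°C
Mismatches (positions where the bases are not complementary): 2 (at positions 10, 18)
Effective Tm = 54 − 2×5 = 54 − 10 = 44°C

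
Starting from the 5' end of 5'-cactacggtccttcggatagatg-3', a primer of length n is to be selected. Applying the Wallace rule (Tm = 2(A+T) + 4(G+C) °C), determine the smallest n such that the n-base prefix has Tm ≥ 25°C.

First 7 bases: CACTACG → Tm = 22°C (< 25°C)
First 8 bases: CACTACGG → Tm = 26°C (≥ 25°C)
Each additional base adds 2°C (A/T) or 4°C (G/C), so Tm is non-decreasing in n; n = 8 is the first length to reach 25°C.

n = 8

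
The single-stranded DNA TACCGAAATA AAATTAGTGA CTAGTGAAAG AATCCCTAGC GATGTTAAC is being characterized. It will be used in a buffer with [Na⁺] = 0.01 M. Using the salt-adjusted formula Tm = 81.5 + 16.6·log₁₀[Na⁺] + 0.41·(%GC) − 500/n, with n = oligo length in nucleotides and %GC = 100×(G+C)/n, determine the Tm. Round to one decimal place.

52.3°C

Length n = 49. Counting bases: C=8, A=20, T=12, G=9
G+C = 17, so %GC = 17/49 × 100 = 34.694%
Salt term: 16.6 × (-2) = -33.2
GC term: 0.41 × 34.694 = 14.225; length term: −500/49 = −10.204
Tm = 81.5 + (-33.2) + 14.225 − 10.204 = 52.321 → 52.3°C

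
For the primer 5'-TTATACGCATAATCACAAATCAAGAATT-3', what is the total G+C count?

Base counts: T=8, A=13, C=5, G=2
Total G or C: 2 + 5 = 7

7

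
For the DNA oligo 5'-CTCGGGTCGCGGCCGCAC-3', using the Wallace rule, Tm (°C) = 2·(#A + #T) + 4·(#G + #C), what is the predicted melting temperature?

Scanning the sequence gives T=2, C=8, G=7, A=1.
A+T = 3, G+C = 15
Tm = 2×3 + 4×15 = 66°C

66°C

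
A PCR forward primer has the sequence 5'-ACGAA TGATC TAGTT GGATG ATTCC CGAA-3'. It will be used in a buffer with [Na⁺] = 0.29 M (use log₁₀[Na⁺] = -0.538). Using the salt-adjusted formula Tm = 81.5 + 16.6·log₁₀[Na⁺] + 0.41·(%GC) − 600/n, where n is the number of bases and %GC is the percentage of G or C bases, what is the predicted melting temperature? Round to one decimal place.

Length n = 29. Scanning the sequence gives A=9, T=8, G=7, C=5.
G+C = 12, so %GC = 12/29 × 100 = 41.379%
Salt term: 16.6 × (-0.538) = -8.931
GC term: 0.41 × 41.379 = 16.965; length term: −600/29 = −20.69
Tm = 81.5 + (-8.931) + 16.965 − 20.69 = 68.844 → 68.8°C

68.8°C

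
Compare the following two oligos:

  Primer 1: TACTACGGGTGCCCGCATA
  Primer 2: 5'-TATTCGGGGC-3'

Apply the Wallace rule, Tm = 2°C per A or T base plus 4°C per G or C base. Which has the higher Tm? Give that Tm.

Primer 1: A+T=8, G+C=11 → Tm = 2(8)+4(11) = 60°C
Primer 2: A+T=4, G+C=6 → Tm = 2(4)+4(6) = 32°C
60°C vs 32°C → primer 1 is higher.

Primer 1, 60°C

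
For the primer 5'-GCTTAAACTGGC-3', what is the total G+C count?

6

Counting bases: G=3, C=3, T=3, A=3
Total G or C: 3 + 3 = 6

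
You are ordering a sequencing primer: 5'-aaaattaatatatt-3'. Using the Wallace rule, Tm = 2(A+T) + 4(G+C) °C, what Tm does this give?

28°C

Counting bases: G=0, T=6, C=0, A=8
So N_AT = 14 and N_GC = 0.
Tm = 4·0 + 2·14 = 0 + 28 = 28°C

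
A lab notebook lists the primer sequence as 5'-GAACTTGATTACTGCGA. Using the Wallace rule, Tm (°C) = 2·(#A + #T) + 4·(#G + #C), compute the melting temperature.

Scanning the sequence gives C=3, A=5, G=4, T=5.
A+T = 10, G+C = 7
Tm = 2(10) + 4(7) = 20 + 28 = 48°C

48°C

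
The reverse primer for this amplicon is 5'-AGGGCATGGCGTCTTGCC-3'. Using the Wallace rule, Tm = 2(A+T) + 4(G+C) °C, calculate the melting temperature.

Counting bases: T=4, A=2, G=7, C=5
So N_AT = 6 and N_GC = 12.
Tm = 2×6 + 4×12 = 60°C

60°C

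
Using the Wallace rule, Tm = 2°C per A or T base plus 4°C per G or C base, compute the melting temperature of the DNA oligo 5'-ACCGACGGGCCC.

44°C

Base counts: A=2, T=0, C=6, G=4
So N_AT = 2 and N_GC = 10.
Tm = 2(2) + 4(10) = 4 + 40 = 44°C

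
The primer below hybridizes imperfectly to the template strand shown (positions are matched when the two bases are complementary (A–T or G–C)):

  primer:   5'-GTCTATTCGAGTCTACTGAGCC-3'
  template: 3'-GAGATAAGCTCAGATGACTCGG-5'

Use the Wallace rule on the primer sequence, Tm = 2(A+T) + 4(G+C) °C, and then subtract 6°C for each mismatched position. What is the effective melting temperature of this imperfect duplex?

Primer base counts: A=4, T=7, G=5, C=6 → A+T=11, G+C=11
Perfect-match Tm = 2(11) + 4(11) = 22 + 44 = 66°C
Mismatches (positions where the bases are not complementary): 1 (at position 1)
Effective Tm = 66 − 1×6 = 66 − 6 = 60°C

60°C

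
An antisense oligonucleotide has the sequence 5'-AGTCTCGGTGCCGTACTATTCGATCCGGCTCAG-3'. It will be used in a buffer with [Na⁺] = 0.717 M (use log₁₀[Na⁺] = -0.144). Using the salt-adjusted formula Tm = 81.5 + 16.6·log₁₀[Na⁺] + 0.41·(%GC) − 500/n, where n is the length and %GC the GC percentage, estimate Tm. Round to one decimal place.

87.6°C

Length n = 33. Base counts: G=9, T=9, C=10, A=5
G+C = 19, so %GC = 19/33 × 100 = 57.576%
Salt term: 16.6 × (-0.144) = -2.39
GC term: 0.41 × 57.576 = 23.606; length term: −500/33 = −15.152
Tm = 81.5 + (-2.39) + 23.606 − 15.152 = 87.564 → 87.6°C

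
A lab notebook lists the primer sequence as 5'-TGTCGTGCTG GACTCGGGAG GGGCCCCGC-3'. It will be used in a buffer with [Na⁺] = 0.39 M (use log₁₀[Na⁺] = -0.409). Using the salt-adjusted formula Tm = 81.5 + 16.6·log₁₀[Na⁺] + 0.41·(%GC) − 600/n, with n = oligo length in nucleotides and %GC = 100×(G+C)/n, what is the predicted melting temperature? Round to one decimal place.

85.1°C

Length n = 29. Counting bases: G=13, A=2, C=9, T=5
G+C = 22, so %GC = 22/29 × 100 = 75.862%
Salt term: 16.6 × (-0.409) = -6.789
GC term: 0.41 × 75.862 = 31.103; length term: −600/29 = −20.69
Tm = 81.5 + (-6.789) + 31.103 − 20.69 = 85.124 → 85.1°C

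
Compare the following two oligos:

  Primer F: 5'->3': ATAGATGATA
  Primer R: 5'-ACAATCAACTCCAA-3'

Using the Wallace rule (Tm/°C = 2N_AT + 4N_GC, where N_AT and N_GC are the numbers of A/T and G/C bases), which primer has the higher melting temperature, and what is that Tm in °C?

Primer R, 38°C

Primer F: A+T=8, G+C=2 → Tm = 2(8)+4(2) = 24°C
Primer R: A+T=9, G+C=5 → Tm = 2(9)+4(5) = 38°C
24°C vs 38°C → primer R is higher.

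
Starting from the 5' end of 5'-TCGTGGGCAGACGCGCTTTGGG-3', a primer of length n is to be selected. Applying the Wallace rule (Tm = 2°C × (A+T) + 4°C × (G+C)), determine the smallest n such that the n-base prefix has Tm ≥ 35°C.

n = 11

First 10 bases: TCGTGGGCAG → Tm = 34°C (< 35°C)
First 11 bases: TCGTGGGCAGA → Tm = 36°C (≥ 35°C)
Each additional base adds 2°C (A/T) or 4°C (G/C), so Tm is non-decreasing in n; n = 11 is the first length to reach 35°C.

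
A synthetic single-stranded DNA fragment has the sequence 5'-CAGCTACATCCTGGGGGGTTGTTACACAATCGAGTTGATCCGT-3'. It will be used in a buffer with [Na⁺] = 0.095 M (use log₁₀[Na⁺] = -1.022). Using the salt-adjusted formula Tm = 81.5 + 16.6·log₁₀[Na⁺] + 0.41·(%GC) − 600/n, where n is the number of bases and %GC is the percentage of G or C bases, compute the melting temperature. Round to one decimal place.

71.6°C

Length n = 43. Counting bases: T=12, A=9, G=12, C=10
G+C = 22, so %GC = 22/43 × 100 = 51.163%
Salt term: 16.6 × (-1.022) = -16.965
GC term: 0.41 × 51.163 = 20.977; length term: −600/43 = −13.953
Tm = 81.5 + (-16.965) + 20.977 − 13.953 = 71.559 → 71.6°C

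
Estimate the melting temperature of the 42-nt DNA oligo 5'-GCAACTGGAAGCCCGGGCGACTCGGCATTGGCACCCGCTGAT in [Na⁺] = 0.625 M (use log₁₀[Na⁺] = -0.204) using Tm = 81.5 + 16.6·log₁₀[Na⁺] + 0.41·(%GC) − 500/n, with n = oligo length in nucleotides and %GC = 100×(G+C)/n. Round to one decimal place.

93.5°C

Length n = 42. Scanning the sequence gives C=14, G=14, A=8, T=6.
G+C = 28, so %GC = 28/42 × 100 = 66.667%
Salt term: 16.6 × (-0.204) = -3.386
GC term: 0.41 × 66.667 = 27.333; length term: −500/42 = −11.905
Tm = 81.5 + (-3.386) + 27.333 − 11.905 = 93.542 → 93.5°C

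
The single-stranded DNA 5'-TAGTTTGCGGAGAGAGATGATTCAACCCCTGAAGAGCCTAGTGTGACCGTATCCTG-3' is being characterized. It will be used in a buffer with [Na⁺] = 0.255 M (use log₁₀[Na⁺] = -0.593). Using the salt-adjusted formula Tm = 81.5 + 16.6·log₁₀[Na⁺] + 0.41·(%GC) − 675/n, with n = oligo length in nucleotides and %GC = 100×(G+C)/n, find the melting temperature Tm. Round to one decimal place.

Length n = 56. Base counts: G=16, C=12, T=14, A=14
G+C = 28, so %GC = 28/56 × 100 = 50%
Salt term: 16.6 × (-0.593) = -9.844
GC term: 0.41 × 50 = 20.5; length term: −675/56 = −12.054
Tm = 81.5 + (-9.844) + 20.5 − 12.054 = 80.102 → 80.1°C

80.1°C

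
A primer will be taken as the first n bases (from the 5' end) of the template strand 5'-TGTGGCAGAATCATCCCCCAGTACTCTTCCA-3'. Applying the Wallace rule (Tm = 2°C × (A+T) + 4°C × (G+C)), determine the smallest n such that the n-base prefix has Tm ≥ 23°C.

n = 8

First 7 bases: TGTGGCA → Tm = 22°C (< 23°C)
First 8 bases: TGTGGCAG → Tm = 26°C (≥ 23°C)
Since every base adds ≥2°C, Tm only increases with n, so the threshold is first crossed at n = 8.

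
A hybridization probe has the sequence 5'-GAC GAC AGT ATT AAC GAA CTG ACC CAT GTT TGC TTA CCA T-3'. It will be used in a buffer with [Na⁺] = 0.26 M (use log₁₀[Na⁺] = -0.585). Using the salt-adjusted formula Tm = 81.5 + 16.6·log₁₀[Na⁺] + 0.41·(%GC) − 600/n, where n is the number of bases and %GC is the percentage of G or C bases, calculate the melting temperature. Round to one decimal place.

Length n = 40. Base counts: C=10, T=11, G=7, A=12
G+C = 17, so %GC = 17/40 × 100 = 42.5%
Salt term: 16.6 × (-0.585) = -9.711
GC term: 0.41 × 42.5 = 17.425; length term: −600/40 = −15
Tm = 81.5 + (-9.711) + 17.425 − 15 = 74.214 → 74.2°C

74.2°C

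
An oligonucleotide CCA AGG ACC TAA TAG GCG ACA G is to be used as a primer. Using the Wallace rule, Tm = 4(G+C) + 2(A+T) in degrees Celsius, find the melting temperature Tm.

68°C

Scanning the sequence gives C=6, T=2, A=8, G=6.
AT pairs contribute 10, GC pairs contribute 12.
Tm = 2×10 + 4×12 = 68°C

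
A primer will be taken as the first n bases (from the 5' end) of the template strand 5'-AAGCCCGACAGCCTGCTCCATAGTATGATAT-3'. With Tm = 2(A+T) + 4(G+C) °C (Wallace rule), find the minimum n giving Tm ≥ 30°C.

n = 9

First 8 bases: AAGCCCGA → Tm = 26°C (< 30°C)
First 9 bases: AAGCCCGAC → Tm = 30°C (≥ 30°C)
Since every base adds ≥2°C, Tm only increases with n, so the threshold is first crossed at n = 9.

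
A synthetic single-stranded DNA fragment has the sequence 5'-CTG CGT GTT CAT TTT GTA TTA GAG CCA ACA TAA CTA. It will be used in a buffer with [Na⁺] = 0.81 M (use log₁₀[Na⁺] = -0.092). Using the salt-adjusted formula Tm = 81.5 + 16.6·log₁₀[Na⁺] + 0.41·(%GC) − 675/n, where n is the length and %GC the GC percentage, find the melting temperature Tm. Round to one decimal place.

Length n = 36. Counting bases: T=13, C=7, A=10, G=6
G+C = 13, so %GC = 13/36 × 100 = 36.111%
Salt term: 16.6 × (-0.092) = -1.527
GC term: 0.41 × 36.111 = 14.806; length term: −675/36 = −18.75
Tm = 81.5 + (-1.527) + 14.806 − 18.75 = 76.029 → 76.0°C

76.0°C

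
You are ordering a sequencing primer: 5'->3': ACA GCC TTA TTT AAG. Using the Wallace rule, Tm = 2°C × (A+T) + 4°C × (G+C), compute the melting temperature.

G=2, C=3, T=5, A=5
A+T = 10, G+C = 5
Tm = 4·5 + 2·10 = 20 + 20 = 40°C

40°C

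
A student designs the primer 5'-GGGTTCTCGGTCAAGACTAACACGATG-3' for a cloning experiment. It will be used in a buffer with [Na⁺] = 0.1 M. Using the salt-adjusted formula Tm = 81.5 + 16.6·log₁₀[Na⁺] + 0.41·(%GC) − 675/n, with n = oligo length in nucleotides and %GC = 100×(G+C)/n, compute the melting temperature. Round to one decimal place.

Length n = 27. Scanning the sequence gives A=7, G=8, C=6, T=6.
G+C = 14, so %GC = 14/27 × 100 = 51.852%
Salt term: 16.6 × (-1) = -16.6
GC term: 0.41 × 51.852 = 21.259; length term: −675/27 = −25
Tm = 81.5 + (-16.6) + 21.259 − 25 = 61.159 → 61.2°C

61.2°C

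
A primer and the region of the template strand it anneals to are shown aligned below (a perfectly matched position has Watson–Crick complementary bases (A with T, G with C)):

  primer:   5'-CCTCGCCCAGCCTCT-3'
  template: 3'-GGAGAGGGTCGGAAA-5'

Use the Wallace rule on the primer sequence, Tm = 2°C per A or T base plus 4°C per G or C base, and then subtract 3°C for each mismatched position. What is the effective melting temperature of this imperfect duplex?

Primer base counts: A=1, T=3, G=2, C=9 → A+T=4, G+C=11
Perfect-match Tm = 2(4) + 4(11) = 8 + 44 = 52°C
Mismatches (positions where the bases are not complementary): 2 (at positions 5, 14)
Effective Tm = 52 − 2×3 = 52 − 6 = 46°C

46°C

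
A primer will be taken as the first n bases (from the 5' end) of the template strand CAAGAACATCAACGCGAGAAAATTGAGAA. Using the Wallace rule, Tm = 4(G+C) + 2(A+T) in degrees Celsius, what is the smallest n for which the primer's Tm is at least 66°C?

n = 24

First 23 bases: CAAGAACATCAACGCGAGAAAAT → Tm = 64°C (< 66°C)
First 24 bases: CAAGAACATCAACGCGAGAAAATT → Tm = 66°C (≥ 66°C)
Each additional base adds 2°C (A/T) or 4°C (G/C), so Tm is non-decreasing in n; n = 24 is the first length to reach 66°C.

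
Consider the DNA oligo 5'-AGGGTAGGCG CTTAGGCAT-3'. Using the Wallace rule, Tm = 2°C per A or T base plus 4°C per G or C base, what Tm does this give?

Scanning the sequence gives A=4, C=3, T=4, G=8.
AT pairs contribute 8, GC pairs contribute 11.
Tm = 4·11 + 2·8 = 44 + 16 = 60°C

60°C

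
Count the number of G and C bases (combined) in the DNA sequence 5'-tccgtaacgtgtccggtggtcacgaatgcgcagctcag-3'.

Counting bases: A=7, G=12, T=8, C=11
Total G or C: 12 + 11 = 23

23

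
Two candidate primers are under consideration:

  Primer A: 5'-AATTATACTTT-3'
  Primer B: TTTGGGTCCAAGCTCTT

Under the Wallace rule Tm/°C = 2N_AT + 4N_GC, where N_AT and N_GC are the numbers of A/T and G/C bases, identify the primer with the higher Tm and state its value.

Primer B, 50°C

Primer A: A+T=10, G+C=1 → Tm = 2(10)+4(1) = 24°C
Primer B: A+T=9, G+C=8 → Tm = 2(9)+4(8) = 50°C
24°C vs 50°C → primer B is higher.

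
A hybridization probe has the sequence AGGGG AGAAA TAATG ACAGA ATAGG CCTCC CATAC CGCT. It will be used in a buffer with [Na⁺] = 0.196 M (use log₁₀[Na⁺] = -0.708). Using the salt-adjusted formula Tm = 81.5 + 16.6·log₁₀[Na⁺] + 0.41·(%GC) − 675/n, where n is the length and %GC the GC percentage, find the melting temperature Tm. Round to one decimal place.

Length n = 39. Counting bases: C=9, A=14, T=6, G=10
G+C = 19, so %GC = 19/39 × 100 = 48.718%
Salt term: 16.6 × (-0.708) = -11.753
GC term: 0.41 × 48.718 = 19.974; length term: −675/39 = −17.308
Tm = 81.5 + (-11.753) + 19.974 − 17.308 = 72.413 → 72.4°C

72.4°C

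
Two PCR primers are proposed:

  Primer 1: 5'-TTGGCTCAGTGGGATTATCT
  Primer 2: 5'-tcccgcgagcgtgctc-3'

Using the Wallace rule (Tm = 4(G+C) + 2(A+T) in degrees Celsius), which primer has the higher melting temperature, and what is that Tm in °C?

Primer 1, 58°C

Primer 1: A+T=11, G+C=9 → Tm = 2(11)+4(9) = 58°C
Primer 2: A+T=4, G+C=12 → Tm = 2(4)+4(12) = 56°C
58°C vs 56°C → primer 1 is higher.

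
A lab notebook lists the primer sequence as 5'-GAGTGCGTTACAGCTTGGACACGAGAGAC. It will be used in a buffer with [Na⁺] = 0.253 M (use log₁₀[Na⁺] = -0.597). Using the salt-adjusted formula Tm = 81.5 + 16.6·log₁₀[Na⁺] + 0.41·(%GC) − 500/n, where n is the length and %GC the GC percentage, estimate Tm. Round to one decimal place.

77.0°C

Length n = 29. Scanning the sequence gives A=8, C=6, T=5, G=10.
G+C = 16, so %GC = 16/29 × 100 = 55.172%
Salt term: 16.6 × (-0.597) = -9.91
GC term: 0.41 × 55.172 = 22.621; length term: −500/29 = −17.241
Tm = 81.5 + (-9.91) + 22.621 − 17.241 = 76.97 → 77.0°C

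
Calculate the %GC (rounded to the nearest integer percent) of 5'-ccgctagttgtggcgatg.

61%

Scanning the sequence gives C=4, G=7, A=2, T=5.
G+C = 7 + 4 = 11 out of 18 bases
%GC = 11/18 × 100 = 61.11% ≈ 61%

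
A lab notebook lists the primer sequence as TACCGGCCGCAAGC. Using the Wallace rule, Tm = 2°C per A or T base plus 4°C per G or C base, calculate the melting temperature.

Counting bases: G=4, C=6, T=1, A=3
So N_AT = 4 and N_GC = 10.
Tm = 2×4 + 4×10 = 48°C

48°C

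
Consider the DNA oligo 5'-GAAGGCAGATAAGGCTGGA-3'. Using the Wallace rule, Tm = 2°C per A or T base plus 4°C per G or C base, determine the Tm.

G=8, T=2, A=7, C=2
A+T = 9, G+C = 10
Tm = 4·10 + 2·9 = 40 + 18 = 58°C

58°C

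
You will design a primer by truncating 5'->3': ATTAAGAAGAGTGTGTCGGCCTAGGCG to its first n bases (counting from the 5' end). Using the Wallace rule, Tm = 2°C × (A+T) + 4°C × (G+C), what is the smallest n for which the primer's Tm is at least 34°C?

First 12 bases: ATTAAGAAGAGT → Tm = 30°C (< 34°C)
First 13 bases: ATTAAGAAGAGTG → Tm = 34°C (≥ 34°C)
Each additional base adds 2°C (A/T) or 4°C (G/C), so Tm is non-decreasing in n; n = 13 is the first length to reach 34°C.

n = 13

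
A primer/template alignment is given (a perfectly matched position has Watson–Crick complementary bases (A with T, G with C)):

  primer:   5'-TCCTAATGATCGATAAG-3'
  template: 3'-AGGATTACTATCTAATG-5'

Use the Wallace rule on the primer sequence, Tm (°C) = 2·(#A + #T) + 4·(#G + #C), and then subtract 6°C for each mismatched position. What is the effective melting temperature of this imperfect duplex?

Primer base counts: A=6, T=5, G=3, C=3 → A+T=11, G+C=6
Perfect-match Tm = 2(11) + 4(6) = 22 + 24 = 46°C
Mismatches (positions where the bases are not complementary): 3 (at positions 11, 15, 17)
Effective Tm = 46 − 3×6 = 46 − 18 = 28°C

28°C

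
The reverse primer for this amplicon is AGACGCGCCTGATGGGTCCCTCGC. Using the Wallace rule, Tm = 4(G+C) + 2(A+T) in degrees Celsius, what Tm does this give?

Scanning the sequence gives A=3, C=9, T=4, G=8.
AT pairs contribute 7, GC pairs contribute 17.
Tm = 2(7) + 4(17) = 14 + 68 = 82°C

82°C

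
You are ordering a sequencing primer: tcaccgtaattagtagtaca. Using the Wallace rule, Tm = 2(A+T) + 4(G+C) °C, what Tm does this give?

T=6, G=3, C=4, A=7
AT pairs contribute 13, GC pairs contribute 7.
Tm = 2(13) + 4(7) = 26 + 28 = 54°C

54°C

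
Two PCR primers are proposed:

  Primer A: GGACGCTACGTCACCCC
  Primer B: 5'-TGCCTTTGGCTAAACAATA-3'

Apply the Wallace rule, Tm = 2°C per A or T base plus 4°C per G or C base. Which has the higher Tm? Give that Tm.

Primer A: A+T=5, G+C=12 → Tm = 2(5)+4(12) = 58°C
Primer B: A+T=12, G+C=7 → Tm = 2(12)+4(7) = 52°C
58°C vs 52°C → primer A is higher.

Primer A, 58°C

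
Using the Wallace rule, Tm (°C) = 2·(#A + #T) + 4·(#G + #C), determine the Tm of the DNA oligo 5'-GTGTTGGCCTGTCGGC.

Base counts: C=4, G=7, T=5, A=0
AT pairs contribute 5, GC pairs contribute 11.
Tm = 4·11 + 2·5 = 44 + 10 = 54°C

54°C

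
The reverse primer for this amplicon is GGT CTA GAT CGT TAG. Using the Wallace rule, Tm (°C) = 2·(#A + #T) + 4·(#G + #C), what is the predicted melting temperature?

Counting bases: G=5, C=2, T=5, A=3
A+T = 8, G+C = 7
Tm = 2(8) + 4(7) = 16 + 28 = 44°C

44°C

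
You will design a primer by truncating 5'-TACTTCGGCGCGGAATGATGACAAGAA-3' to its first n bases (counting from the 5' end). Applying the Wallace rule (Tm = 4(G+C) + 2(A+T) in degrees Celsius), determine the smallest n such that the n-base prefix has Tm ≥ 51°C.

n = 17

First 16 bases: TACTTCGGCGCGGAAT → Tm = 50°C (< 51°C)
First 17 bases: TACTTCGGCGCGGAATG → Tm = 54°C (≥ 51°C)
Each additional base adds 2°C (A/T) or 4°C (G/C), so Tm is non-decreasing in n; n = 17 is the first length to reach 51°C.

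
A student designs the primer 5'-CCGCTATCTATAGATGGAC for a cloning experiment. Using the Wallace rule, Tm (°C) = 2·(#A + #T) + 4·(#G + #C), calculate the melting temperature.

Base counts: C=5, A=5, G=4, T=5
AT pairs contribute 10, GC pairs contribute 9.
Tm = 2×10 + 4×9 = 56°C

56°C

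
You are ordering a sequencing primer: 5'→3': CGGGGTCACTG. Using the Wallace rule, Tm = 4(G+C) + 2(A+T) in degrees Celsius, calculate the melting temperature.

38°C

Counting bases: C=3, T=2, A=1, G=5
AT pairs contribute 3, GC pairs contribute 8.
Tm = 2(3) + 4(8) = 6 + 32 = 38°C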